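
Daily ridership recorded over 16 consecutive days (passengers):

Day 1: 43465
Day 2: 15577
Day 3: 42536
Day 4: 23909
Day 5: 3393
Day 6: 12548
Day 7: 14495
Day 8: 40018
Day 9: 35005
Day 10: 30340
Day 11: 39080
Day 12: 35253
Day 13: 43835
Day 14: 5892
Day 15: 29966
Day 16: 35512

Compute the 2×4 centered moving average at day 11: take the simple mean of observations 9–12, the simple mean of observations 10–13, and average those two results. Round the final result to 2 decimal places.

36023.25

Sum over 9–12: 35005 + 30340 + 39080 + 35253 = 139678
Sum over 10–13: 30340 + 39080 + 35253 + 43835 = 148508
CMA at t=11 = (139678 + 148508) / (2·4) = 288186 / 8 = 36023.25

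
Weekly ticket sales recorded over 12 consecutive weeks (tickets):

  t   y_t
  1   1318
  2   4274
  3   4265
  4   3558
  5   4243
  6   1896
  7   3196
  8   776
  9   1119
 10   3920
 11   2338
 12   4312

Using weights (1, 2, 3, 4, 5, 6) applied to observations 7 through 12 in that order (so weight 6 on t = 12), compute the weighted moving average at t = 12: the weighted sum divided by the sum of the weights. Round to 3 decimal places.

Weighted sum: 1·3196 + 2·776 + 3·1119 + 4·3920 + 5·2338 + 6·4312 = 3196 + 1552 + 3357 + 15680 + 11690 + 25872 = 61347
Weight total: 1 + 2 + 3 + 4 + 5 + 6 = 21
WMA = 61347 / 21 = 2921.286

2921.286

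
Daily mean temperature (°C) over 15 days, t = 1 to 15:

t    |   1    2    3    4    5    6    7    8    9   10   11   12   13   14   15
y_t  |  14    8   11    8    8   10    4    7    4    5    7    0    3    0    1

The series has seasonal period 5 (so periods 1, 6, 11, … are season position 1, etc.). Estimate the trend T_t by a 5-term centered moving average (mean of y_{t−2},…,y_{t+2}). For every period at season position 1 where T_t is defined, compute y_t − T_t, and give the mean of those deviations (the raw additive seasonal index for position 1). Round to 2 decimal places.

Season position 1 occurs at t = 6, 11 (where T_t is defined).
t=6: T_6 = 7.4000; y_6 − T_6 = 10 − 7.4000 = 2.6000
t=11: T_11 = 3.8000; y_11 − T_11 = 7 − 3.8000 = 3.2000
Mean deviation: (2.6000 + 3.2000) / 2 = 2.90

2.90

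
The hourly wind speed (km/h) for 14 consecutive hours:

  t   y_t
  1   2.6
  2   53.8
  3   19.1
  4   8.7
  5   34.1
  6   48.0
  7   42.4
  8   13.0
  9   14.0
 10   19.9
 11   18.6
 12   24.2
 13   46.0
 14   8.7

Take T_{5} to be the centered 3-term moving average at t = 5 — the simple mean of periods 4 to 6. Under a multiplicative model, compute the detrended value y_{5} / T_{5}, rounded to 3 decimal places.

1.127

Trend T_5 = (8.7 + 34.1 + 48.0) / 3 = 90.8/3 = 30.26667
Ratio to trend: 34.1 / 30.26667 = 1.127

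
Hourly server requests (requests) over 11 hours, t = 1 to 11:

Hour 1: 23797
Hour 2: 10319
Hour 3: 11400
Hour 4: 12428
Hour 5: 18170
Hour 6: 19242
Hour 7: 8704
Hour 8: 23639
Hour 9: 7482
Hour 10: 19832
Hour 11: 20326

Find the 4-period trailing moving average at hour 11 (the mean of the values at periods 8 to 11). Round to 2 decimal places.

Sum of periods 8–11: 23639 + 7482 + 19832 + 20326 = 71279
Divide by 4: 71279 / 4 = 17819.75

17819.75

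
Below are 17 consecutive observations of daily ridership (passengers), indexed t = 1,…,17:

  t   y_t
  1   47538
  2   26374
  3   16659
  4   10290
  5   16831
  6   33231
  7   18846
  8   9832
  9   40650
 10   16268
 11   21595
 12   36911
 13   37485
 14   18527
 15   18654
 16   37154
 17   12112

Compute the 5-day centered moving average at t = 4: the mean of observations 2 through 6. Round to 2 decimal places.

20677.00

Sum of periods 2–6: 26374 + 16659 + 10290 + 16831 + 33231 = 103385
Divide by 5: 103385 / 5 = 20677.00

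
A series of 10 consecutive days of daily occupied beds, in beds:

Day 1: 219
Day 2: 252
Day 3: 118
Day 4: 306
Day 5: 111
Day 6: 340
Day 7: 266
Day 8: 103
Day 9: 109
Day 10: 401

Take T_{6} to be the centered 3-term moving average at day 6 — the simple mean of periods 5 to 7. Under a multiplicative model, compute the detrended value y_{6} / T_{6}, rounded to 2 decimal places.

Trend T_6 = (111 + 340 + 266) / 3 = 717/3 = 239.0000
Ratio to trend: 340 / 239.0000 = 1.42

1.42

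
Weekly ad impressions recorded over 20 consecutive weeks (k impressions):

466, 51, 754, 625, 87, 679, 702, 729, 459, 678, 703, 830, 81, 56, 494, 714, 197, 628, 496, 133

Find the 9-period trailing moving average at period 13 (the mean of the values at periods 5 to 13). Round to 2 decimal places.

Sum of periods 5–13: 87 + 679 + 702 + 729 + 459 + 678 + 703 + 830 + 81 = 4948
Divide by 9: 4948 / 9 = 549.78

549.78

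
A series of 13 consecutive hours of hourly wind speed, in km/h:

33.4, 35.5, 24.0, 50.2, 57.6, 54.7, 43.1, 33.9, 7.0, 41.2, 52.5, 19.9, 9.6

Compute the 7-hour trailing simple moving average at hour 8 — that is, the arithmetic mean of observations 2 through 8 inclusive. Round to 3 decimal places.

42.714

Sum of periods 2–8: 35.5 + 24.0 + 50.2 + 57.6 + 54.7 + 43.1 + 33.9 = 299.0
Divide by 7: 299.0 / 7 = 42.714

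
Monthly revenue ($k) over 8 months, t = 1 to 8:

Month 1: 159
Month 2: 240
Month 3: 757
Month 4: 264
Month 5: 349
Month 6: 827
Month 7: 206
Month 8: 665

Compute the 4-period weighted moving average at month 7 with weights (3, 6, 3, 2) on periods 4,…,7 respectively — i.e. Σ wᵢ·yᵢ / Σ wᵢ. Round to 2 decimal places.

412.79

Weighted sum: 3·264 + 6·349 + 3·827 + 2·206 = 792 + 2094 + 2481 + 412 = 5779
Weight total: 3 + 6 + 3 + 2 = 14
WMA = 5779 / 14 = 412.79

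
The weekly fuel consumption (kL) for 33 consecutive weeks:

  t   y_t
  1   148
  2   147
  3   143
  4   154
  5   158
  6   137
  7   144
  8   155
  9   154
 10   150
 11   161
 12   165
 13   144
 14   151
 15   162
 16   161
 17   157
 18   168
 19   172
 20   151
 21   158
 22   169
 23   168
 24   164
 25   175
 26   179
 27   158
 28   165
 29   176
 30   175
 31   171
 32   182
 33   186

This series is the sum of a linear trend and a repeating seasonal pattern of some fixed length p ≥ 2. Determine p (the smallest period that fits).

7

First differences y_{t+1} − y_t: -1, -4, 11, 4, -21, 7, 11, -1, -4, 11, 4, -21, 7, 11, -1, -4, …
The difference pattern repeats every 7 terms and not for any smaller step, so p = 7.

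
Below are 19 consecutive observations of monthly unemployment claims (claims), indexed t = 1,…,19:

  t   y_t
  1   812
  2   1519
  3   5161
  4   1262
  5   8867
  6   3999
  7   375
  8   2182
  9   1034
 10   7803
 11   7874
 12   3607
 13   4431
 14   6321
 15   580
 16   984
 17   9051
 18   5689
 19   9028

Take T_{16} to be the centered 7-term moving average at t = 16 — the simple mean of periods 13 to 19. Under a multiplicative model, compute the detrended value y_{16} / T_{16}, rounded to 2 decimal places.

Trend T_16 = (4431 + 6321 + 580 + 984 + 9051 + 5689 + 9028) / 7 = 36084/7 = 5154.8571
Ratio to trend: 984 / 5154.8571 = 0.19

0.19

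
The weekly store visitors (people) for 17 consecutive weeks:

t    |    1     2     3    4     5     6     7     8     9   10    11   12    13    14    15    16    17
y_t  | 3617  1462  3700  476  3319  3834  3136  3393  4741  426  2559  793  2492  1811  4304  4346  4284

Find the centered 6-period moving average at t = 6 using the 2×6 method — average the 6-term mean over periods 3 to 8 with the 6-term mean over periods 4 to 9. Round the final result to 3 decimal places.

3063.083

Sum over 3–8: 3700 + 476 + 3319 + 3834 + 3136 + 3393 = 17858
Sum over 4–9: 476 + 3319 + 3834 + 3136 + 3393 + 4741 = 18899
CMA at t=6 = (17858 + 18899) / (2·6) = 36757 / 12 = 3063.083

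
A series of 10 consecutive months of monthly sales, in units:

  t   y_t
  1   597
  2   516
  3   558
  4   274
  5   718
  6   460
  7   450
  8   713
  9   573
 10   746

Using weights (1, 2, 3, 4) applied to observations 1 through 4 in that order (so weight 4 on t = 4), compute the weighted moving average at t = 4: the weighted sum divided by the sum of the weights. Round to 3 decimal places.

439.900

Weighted sum: 1·597 + 2·516 + 3·558 + 4·274 = 597 + 1032 + 1674 + 1096 = 4399
Weight total: 1 + 2 + 3 + 4 = 10
WMA = 4399 / 10 = 439.900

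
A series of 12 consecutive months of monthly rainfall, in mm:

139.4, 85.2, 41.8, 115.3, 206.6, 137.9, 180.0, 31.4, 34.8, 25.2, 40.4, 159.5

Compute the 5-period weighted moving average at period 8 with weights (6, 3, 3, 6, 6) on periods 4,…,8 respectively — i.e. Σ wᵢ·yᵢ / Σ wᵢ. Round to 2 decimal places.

Weighted sum: 6·115.3 + 3·206.6 + 3·137.9 + 6·180.0 + 6·31.4 = 691.8 + 619.8 + 413.7 + 1080.0 + 188.4 = 2993.7
Weight total: 6 + 3 + 3 + 6 + 6 = 24
WMA = 2993.7 / 24 = 124.74

124.74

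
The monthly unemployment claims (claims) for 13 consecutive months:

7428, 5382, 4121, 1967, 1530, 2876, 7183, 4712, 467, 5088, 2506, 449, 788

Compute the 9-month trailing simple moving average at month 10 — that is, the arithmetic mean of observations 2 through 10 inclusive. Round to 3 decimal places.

Sum of periods 2–10: 5382 + 4121 + 1967 + 1530 + 2876 + 7183 + 4712 + 467 + 5088 = 33326
Divide by 9: 33326 / 9 = 3702.889

3702.889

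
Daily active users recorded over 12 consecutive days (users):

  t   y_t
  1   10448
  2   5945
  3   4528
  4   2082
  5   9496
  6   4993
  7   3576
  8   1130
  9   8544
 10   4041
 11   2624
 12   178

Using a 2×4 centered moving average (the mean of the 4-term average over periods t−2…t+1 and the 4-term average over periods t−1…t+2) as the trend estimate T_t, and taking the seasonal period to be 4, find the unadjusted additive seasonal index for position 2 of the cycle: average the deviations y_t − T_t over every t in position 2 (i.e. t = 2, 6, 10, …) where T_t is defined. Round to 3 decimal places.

75.250

Season position 2 occurs at t = 6, 10 (where T_t is defined).
t=6: T_6 = 4917.75000; y_6 − T_6 = 4993 − 4917.75000 = 75.25000
t=10: T_10 = 3965.75000; y_10 − T_10 = 4041 − 3965.75000 = 75.25000
Mean deviation: (75.25000 + 75.25000) / 2 = 75.250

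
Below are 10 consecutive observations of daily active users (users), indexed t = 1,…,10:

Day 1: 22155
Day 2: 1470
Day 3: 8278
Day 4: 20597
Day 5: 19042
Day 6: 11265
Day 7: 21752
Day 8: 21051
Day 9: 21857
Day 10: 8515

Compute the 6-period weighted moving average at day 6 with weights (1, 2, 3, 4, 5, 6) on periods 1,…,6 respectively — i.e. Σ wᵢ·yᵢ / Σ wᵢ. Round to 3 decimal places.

14053.190

Weighted sum: 1·22155 + 2·1470 + 3·8278 + 4·20597 + 5·19042 + 6·11265 = 22155 + 2940 + 24834 + 82388 + 95210 + 67590 = 295117
Weight total: 1 + 2 + 3 + 4 + 5 + 6 = 21
WMA = 295117 / 21 = 14053.190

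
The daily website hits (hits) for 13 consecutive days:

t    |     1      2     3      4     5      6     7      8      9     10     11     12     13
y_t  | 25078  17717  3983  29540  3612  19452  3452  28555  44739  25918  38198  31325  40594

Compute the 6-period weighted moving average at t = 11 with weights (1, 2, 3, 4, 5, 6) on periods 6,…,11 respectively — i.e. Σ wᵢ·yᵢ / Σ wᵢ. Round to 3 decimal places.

Weighted sum: 1·19452 + 2·3452 + 3·28555 + 4·44739 + 5·25918 + 6·38198 = 19452 + 6904 + 85665 + 178956 + 129590 + 229188 = 649755
Weight total: 1 + 2 + 3 + 4 + 5 + 6 = 21
WMA = 649755 / 21 = 30940.714

30940.714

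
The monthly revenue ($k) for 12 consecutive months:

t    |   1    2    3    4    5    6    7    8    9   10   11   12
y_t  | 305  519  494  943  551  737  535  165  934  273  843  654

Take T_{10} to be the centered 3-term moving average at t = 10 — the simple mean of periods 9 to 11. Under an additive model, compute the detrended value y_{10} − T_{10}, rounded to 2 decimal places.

-410.33

Trend T_10 = (934 + 273 + 843) / 3 = 2050/3 = 683.3333
Detrended value: 273 − 683.3333 = -410.33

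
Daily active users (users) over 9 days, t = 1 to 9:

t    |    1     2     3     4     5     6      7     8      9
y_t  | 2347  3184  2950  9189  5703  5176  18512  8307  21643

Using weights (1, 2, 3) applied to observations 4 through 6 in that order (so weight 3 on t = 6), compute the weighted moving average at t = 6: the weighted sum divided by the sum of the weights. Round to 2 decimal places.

Weighted sum: 1·9189 + 2·5703 + 3·5176 = 9189 + 11406 + 15528 = 36123
Weight total: 1 + 2 + 3 = 6
WMA = 36123 / 6 = 6020.50

6020.50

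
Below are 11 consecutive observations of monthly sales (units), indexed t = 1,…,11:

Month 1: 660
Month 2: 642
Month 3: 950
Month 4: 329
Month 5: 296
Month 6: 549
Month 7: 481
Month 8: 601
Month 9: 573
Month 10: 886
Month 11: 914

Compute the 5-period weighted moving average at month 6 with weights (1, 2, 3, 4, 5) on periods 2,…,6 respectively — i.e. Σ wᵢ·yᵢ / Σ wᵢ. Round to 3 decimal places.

497.200

Weighted sum: 1·642 + 2·950 + 3·329 + 4·296 + 5·549 = 642 + 1900 + 987 + 1184 + 2745 = 7458
Weight total: 1 + 2 + 3 + 4 + 5 = 15
WMA = 7458 / 15 = 497.200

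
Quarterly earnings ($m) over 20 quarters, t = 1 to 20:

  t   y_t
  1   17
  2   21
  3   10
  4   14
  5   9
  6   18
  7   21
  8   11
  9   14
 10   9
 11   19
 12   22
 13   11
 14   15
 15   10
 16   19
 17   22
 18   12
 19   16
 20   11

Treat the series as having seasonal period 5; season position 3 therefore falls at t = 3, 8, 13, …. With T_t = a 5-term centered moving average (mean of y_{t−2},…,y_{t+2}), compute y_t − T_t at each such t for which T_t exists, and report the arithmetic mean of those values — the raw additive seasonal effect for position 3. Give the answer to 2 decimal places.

Season position 3 occurs at t = 3, 8, 13, 18 (where T_t is defined).
t=3: T_3 = 14.2000; y_3 − T_3 = 10 − 14.2000 = -4.2000
t=8: T_8 = 14.6000; y_8 − T_8 = 11 − 14.6000 = -3.6000
t=13: T_13 = 15.4000; y_13 − T_13 = 11 − 15.4000 = -4.4000
t=18: T_18 = 16.0000; y_18 − T_18 = 12 − 16.0000 = -4.0000
Mean deviation: (-4.2000 + -3.6000 + -4.4000 + -4.0000) / 4 = -4.05

-4.05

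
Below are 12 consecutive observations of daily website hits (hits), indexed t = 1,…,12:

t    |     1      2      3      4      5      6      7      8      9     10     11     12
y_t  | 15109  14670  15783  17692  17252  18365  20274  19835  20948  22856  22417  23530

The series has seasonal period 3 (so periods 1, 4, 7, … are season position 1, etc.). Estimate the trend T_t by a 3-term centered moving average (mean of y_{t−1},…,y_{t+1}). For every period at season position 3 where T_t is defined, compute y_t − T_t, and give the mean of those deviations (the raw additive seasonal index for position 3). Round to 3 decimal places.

-265.222

Season position 3 occurs at t = 3, 6, 9 (where T_t is defined).
t=3: T_3 = 16048.33333; y_3 − T_3 = 15783 − 16048.33333 = -265.33333
t=6: T_6 = 18630.33333; y_6 − T_6 = 18365 − 18630.33333 = -265.33333
t=9: T_9 = 21213.00000; y_9 − T_9 = 20948 − 21213.00000 = -265.00000
Mean deviation: (-265.33333 + -265.33333 + -265.00000) / 3 = -265.222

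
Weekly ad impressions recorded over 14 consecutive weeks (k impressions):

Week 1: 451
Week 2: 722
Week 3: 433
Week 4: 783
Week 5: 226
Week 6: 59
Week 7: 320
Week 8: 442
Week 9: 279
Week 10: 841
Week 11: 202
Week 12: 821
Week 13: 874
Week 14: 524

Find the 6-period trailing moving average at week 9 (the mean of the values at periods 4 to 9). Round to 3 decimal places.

Sum of periods 4–9: 783 + 226 + 59 + 320 + 442 + 279 = 2109
Divide by 6: 2109 / 6 = 351.500

351.500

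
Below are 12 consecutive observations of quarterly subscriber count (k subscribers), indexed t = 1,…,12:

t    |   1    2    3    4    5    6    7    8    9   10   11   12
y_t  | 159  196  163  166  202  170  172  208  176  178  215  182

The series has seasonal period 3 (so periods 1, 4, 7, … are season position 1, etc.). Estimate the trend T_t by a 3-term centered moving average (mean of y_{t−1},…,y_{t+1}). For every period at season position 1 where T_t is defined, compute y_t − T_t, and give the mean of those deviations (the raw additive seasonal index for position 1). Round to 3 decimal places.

Season position 1 occurs at t = 4, 7, 10 (where T_t is defined).
t=4: T_4 = 177.00000; y_4 − T_4 = 166 − 177.00000 = -11.00000
t=7: T_7 = 183.33333; y_7 − T_7 = 172 − 183.33333 = -11.33333
t=10: T_10 = 189.66667; y_10 − T_10 = 178 − 189.66667 = -11.66667
Mean deviation: (-11.00000 + -11.33333 + -11.66667) / 3 = -11.333

-11.333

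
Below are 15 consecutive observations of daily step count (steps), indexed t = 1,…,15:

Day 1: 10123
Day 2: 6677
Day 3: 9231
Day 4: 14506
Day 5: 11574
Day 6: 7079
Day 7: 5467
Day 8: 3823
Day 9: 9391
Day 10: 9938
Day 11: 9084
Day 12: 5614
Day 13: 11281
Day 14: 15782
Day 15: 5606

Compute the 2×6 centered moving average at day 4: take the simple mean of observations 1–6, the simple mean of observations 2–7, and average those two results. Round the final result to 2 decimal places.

Sum over 1–6: 10123 + 6677 + 9231 + 14506 + 11574 + 7079 = 59190
Sum over 2–7: 6677 + 9231 + 14506 + 11574 + 7079 + 5467 = 54534
CMA at t=4 = (59190 + 54534) / (2·6) = 113724 / 12 = 9477.00

9477.00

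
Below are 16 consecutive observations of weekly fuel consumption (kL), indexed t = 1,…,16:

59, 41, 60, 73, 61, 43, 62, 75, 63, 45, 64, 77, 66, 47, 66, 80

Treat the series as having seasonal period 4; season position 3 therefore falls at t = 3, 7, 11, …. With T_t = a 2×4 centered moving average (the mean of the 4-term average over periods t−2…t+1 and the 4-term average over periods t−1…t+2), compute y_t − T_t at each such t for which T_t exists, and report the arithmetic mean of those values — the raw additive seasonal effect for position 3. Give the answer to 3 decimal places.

1.458

Season position 3 occurs at t = 3, 7, 11 (where T_t is defined).
t=3: T_3 = 58.50000; y_3 − T_3 = 60 − 58.50000 = 1.50000
t=7: T_7 = 60.50000; y_7 − T_7 = 62 − 60.50000 = 1.50000
t=11: T_11 = 62.62500; y_11 − T_11 = 64 − 62.62500 = 1.37500
Mean deviation: (1.50000 + 1.50000 + 1.37500) / 3 = 1.458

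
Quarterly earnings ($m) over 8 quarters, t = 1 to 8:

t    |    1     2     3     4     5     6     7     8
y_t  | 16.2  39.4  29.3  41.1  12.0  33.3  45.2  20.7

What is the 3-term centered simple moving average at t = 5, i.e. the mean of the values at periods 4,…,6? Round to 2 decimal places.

28.80

Sum of periods 4–6: 41.1 + 12.0 + 33.3 = 86.4
Divide by 3: 86.4 / 3 = 28.80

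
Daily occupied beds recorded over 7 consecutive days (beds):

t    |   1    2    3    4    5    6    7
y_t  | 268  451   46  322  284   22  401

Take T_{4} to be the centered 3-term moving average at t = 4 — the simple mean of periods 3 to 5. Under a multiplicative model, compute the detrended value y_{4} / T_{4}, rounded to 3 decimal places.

1.482

Trend T_4 = (46 + 322 + 284) / 3 = 652/3 = 217.33333
Ratio to trend: 322 / 217.33333 = 1.482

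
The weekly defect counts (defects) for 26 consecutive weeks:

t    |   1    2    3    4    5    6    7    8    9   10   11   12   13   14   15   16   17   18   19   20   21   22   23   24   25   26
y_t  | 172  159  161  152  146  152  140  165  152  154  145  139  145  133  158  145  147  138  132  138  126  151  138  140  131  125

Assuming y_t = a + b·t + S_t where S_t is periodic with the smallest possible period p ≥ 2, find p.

7

First differences y_{t+1} − y_t: -13, 2, -9, -6, 6, -12, 25, -13, 2, -9, -6, 6, -12, 25, -13, 2, …
The difference pattern repeats every 7 terms and not for any smaller step, so p = 7.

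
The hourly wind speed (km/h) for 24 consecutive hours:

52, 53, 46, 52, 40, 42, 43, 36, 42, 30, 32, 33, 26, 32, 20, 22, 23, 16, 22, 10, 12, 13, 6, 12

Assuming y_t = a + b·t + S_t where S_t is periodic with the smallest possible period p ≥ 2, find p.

5

First differences y_{t+1} − y_t: 1, -7, 6, -12, 2, 1, -7, 6, -12, 2, 1, -7, …
The difference pattern repeats every 5 terms and not for any smaller step, so p = 5.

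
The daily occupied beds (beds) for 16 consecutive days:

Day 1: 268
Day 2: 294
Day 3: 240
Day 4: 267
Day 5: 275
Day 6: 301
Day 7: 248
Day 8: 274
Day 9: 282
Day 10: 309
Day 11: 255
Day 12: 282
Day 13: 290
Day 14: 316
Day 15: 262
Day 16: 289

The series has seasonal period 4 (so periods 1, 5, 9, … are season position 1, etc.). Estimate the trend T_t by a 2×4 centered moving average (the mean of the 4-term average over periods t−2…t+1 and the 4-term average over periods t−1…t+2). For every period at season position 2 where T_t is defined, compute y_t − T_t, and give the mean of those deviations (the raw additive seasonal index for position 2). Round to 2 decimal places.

27.67

Season position 2 occurs at t = 6, 10, 14 (where T_t is defined).
t=6: T_6 = 273.6250; y_6 − T_6 = 301 − 273.6250 = 27.3750
t=10: T_10 = 281.0000; y_10 − T_10 = 309 − 281.0000 = 28.0000
t=14: T_14 = 288.3750; y_14 − T_14 = 316 − 288.3750 = 27.6250
Mean deviation: (27.3750 + 28.0000 + 27.6250) / 3 = 27.67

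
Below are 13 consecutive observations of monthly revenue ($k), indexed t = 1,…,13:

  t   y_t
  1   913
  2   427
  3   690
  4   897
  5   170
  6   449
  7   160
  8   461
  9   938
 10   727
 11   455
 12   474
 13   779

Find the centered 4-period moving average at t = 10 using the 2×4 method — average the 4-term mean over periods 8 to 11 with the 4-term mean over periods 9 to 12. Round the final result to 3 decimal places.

646.875

Sum over 8–11: 461 + 938 + 727 + 455 = 2581
Sum over 9–12: 938 + 727 + 455 + 474 = 2594
CMA at t=10 = (2581 + 2594) / (2·4) = 5175 / 8 = 646.875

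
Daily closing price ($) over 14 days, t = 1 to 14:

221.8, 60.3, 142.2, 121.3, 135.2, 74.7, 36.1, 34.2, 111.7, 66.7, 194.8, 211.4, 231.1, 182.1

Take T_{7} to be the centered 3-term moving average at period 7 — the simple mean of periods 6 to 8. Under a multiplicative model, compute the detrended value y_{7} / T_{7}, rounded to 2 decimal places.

Trend T_7 = (74.7 + 36.1 + 34.2) / 3 = 145.0/3 = 48.3333
Ratio to trend: 36.1 / 48.3333 = 0.75

0.75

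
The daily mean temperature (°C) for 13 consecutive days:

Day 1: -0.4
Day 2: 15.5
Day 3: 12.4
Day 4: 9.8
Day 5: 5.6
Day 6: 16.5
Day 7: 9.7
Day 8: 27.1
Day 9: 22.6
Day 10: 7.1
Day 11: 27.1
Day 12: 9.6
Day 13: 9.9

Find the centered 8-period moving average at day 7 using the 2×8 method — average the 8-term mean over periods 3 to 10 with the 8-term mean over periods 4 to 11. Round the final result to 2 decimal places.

Sum over 3–10: 12.4 + 9.8 + 5.6 + 16.5 + 9.7 + 27.1 + 22.6 + 7.1 = 110.8
Sum over 4–11: 9.8 + 5.6 + 16.5 + 9.7 + 27.1 + 22.6 + 7.1 + 27.1 = 125.5
CMA at t=7 = (110.8 + 125.5) / (2·8) = 236.3 / 16 = 14.77

14.77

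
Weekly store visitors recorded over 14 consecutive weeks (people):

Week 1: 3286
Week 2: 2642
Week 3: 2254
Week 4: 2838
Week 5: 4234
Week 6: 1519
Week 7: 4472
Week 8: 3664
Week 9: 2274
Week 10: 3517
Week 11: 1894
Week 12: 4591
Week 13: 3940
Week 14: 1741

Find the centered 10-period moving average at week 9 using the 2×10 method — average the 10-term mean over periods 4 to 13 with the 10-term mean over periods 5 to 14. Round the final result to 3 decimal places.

3239.450

Sum over 4–13: 2838 + 4234 + 1519 + 4472 + 3664 + 2274 + 3517 + 1894 + 4591 + 3940 = 32943
Sum over 5–14: 4234 + 1519 + 4472 + 3664 + 2274 + 3517 + 1894 + 4591 + 3940 + 1741 = 31846
CMA at t=9 = (32943 + 31846) / (2·10) = 64789 / 20 = 3239.450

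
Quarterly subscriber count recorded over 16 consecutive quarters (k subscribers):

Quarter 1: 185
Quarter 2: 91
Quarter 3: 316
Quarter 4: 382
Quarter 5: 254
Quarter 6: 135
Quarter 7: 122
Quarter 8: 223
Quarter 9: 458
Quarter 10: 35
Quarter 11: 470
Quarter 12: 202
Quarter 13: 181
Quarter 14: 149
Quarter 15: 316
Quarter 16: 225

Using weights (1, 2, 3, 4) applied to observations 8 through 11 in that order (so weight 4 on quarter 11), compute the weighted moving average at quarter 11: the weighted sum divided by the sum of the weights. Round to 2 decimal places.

312.40

Weighted sum: 1·223 + 2·458 + 3·35 + 4·470 = 223 + 916 + 105 + 1880 = 3124
Weight total: 1 + 2 + 3 + 4 = 10
WMA = 3124 / 10 = 312.40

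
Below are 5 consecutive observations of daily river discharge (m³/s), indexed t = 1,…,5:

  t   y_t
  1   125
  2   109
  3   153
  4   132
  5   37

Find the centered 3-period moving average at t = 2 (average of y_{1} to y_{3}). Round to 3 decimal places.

129.000

Sum of periods 1–3: 125 + 109 + 153 = 387
Divide by 3: 387 / 3 = 129.000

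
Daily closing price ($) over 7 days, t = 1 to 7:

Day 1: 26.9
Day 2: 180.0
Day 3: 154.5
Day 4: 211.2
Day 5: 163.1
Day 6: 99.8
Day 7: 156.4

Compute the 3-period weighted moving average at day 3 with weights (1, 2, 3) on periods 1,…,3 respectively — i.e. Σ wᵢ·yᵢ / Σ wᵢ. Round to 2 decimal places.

141.73

Weighted sum: 1·26.9 + 2·180.0 + 3·154.5 = 26.9 + 360.0 + 463.5 = 850.4
Weight total: 1 + 2 + 3 = 6
WMA = 850.4 / 6 = 141.73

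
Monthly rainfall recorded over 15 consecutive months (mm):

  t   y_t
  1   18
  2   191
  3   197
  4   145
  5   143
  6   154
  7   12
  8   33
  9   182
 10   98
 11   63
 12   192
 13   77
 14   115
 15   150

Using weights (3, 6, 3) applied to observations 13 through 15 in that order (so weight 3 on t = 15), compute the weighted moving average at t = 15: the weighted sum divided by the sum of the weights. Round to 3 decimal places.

Weighted sum: 3·77 + 6·115 + 3·150 = 231 + 690 + 450 = 1371
Weight total: 3 + 6 + 3 = 12
WMA = 1371 / 12 = 114.250

114.250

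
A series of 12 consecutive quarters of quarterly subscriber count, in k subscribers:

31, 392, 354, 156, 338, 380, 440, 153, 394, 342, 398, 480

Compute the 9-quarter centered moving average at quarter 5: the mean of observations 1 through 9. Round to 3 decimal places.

Sum of periods 1–9: 31 + 392 + 354 + 156 + 338 + 380 + 440 + 153 + 394 = 2638
Divide by 9: 2638 / 9 = 293.111

293.111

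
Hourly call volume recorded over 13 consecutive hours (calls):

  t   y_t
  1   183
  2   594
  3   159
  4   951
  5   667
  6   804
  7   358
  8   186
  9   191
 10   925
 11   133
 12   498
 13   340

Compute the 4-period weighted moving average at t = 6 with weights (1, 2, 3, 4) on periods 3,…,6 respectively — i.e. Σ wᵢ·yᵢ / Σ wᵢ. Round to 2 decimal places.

727.80

Weighted sum: 1·159 + 2·951 + 3·667 + 4·804 = 159 + 1902 + 2001 + 3216 = 7278
Weight total: 1 + 2 + 3 + 4 = 10
WMA = 7278 / 10 = 727.80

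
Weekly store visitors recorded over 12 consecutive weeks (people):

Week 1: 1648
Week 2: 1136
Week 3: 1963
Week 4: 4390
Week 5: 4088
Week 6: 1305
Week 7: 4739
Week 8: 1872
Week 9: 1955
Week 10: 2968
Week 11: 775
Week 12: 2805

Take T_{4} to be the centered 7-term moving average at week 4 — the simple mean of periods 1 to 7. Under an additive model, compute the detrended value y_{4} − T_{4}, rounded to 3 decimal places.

1637.286

Trend T_4 = (1648 + 1136 + 1963 + 4390 + 4088 + 1305 + 4739) / 7 = 19269/7 = 2752.71429
Detrended value: 4390 − 2752.71429 = 1637.286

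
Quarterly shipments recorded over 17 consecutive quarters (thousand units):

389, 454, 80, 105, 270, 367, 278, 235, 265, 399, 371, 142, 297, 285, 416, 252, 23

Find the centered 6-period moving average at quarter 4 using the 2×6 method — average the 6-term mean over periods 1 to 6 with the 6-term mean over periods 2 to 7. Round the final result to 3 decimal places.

268.250

Sum over 1–6: 389 + 454 + 80 + 105 + 270 + 367 = 1665
Sum over 2–7: 454 + 80 + 105 + 270 + 367 + 278 = 1554
CMA at t=4 = (1665 + 1554) / (2·6) = 3219 / 12 = 268.250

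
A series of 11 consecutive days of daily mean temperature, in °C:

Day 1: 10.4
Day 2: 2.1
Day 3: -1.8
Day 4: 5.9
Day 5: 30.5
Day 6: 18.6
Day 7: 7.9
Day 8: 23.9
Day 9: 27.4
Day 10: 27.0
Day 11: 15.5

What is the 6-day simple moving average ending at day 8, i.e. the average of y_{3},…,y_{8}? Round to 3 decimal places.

Sum of periods 3–8: (-1.8) + 5.9 + 30.5 + 18.6 + 7.9 + 23.9 = 85.0
Divide by 6: 85.0 / 6 = 14.167

14.167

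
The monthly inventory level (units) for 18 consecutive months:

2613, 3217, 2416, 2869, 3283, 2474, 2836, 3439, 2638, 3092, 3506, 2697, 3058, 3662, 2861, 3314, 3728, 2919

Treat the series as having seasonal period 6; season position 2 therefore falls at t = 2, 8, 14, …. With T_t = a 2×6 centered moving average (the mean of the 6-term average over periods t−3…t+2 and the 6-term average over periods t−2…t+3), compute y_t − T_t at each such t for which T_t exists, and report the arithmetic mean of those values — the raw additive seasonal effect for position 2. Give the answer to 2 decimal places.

460.29

Season position 2 occurs at t = 8, 14 (where T_t is defined).
t=8: T_8 = 2978.9167; y_8 − T_8 = 3439 − 2978.9167 = 460.0833
t=14: T_14 = 3201.5000; y_14 − T_14 = 3662 − 3201.5000 = 460.5000
Mean deviation: (460.0833 + 460.5000) / 2 = 460.29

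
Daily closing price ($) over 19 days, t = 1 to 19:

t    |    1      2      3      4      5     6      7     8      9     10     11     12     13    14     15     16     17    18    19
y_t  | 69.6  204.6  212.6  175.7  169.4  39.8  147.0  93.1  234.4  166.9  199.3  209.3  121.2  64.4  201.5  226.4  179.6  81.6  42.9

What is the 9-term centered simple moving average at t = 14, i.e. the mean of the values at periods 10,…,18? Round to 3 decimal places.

161.133

Sum of periods 10–18: 166.9 + 199.3 + 209.3 + 121.2 + 64.4 + 201.5 + 226.4 + 179.6 + 81.6 = 1450.2
Divide by 9: 1450.2 / 9 = 161.133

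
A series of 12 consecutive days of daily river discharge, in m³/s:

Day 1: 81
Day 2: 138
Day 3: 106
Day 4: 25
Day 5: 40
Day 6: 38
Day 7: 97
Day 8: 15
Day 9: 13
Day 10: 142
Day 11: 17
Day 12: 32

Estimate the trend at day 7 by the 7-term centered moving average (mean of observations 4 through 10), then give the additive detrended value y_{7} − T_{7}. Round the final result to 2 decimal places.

Trend T_7 = (25 + 40 + 38 + 97 + 15 + 13 + 142) / 7 = 370/7 = 52.8571
Detrended value: 97 − 52.8571 = 44.14

44.14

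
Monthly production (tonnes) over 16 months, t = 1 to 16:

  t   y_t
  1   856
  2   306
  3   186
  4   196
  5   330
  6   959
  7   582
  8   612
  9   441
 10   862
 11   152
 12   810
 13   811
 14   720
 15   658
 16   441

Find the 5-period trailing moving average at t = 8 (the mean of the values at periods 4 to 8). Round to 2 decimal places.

Sum of periods 4–8: 196 + 330 + 959 + 582 + 612 = 2679
Divide by 5: 2679 / 5 = 535.80

535.80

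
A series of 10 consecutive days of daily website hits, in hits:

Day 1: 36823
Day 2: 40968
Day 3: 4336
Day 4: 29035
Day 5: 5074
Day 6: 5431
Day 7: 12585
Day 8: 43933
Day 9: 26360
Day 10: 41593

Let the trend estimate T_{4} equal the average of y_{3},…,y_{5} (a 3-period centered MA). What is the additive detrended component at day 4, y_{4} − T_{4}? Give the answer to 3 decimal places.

16220.000

Trend T_4 = (4336 + 29035 + 5074) / 3 = 38445/3 = 12815.00000
Detrended value: 29035 − 12815.00000 = 16220.000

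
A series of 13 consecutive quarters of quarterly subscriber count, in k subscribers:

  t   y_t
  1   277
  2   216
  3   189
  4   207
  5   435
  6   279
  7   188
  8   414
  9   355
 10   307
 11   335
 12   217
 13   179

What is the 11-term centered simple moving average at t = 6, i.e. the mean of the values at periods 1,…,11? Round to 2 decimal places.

Sum of periods 1–11: 277 + 216 + 189 + 207 + 435 + 279 + 188 + 414 + 355 + 307 + 335 = 3202
Divide by 11: 3202 / 11 = 291.09

291.09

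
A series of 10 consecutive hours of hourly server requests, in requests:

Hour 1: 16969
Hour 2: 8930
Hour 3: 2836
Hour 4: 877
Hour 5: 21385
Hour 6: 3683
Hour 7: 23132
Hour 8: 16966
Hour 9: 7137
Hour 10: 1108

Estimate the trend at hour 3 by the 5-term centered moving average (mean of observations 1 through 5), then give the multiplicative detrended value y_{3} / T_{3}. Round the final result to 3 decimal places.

0.278

Trend T_3 = (16969 + 8930 + 2836 + 877 + 21385) / 5 = 50997/5 = 10199.40000
Ratio to trend: 2836 / 10199.40000 = 0.278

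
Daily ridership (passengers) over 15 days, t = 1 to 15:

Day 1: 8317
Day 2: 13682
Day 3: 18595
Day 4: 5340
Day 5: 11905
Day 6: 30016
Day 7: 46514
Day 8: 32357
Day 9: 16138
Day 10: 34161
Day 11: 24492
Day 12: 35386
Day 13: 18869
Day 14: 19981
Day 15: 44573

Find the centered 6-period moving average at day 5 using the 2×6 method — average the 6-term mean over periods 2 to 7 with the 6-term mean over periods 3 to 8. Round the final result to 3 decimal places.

22564.917

Sum over 2–7: 13682 + 18595 + 5340 + 11905 + 30016 + 46514 = 126052
Sum over 3–8: 18595 + 5340 + 11905 + 30016 + 46514 + 32357 = 144727
CMA at t=5 = (126052 + 144727) / (2·6) = 270779 / 12 = 22564.917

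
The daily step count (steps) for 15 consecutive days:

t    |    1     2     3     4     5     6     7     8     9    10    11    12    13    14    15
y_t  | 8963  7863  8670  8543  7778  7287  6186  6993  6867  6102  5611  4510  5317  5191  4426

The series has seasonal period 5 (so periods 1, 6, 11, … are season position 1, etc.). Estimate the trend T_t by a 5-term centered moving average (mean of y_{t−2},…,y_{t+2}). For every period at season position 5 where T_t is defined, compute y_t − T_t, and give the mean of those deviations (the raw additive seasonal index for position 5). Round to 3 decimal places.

Season position 5 occurs at t = 5, 10 (where T_t is defined).
t=5: T_5 = 7692.80000; y_5 − T_5 = 7778 − 7692.80000 = 85.20000
t=10: T_10 = 6016.60000; y_10 − T_10 = 6102 − 6016.60000 = 85.40000
Mean deviation: (85.20000 + 85.40000) / 2 = 85.300

85.300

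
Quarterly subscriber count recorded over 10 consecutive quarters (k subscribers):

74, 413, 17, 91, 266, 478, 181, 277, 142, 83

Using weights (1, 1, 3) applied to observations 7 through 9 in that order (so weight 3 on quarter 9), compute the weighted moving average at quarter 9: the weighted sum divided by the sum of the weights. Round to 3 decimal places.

176.800

Weighted sum: 1·181 + 1·277 + 3·142 = 181 + 277 + 426 = 884
Weight total: 1 + 1 + 3 = 5
WMA = 884 / 5 = 176.800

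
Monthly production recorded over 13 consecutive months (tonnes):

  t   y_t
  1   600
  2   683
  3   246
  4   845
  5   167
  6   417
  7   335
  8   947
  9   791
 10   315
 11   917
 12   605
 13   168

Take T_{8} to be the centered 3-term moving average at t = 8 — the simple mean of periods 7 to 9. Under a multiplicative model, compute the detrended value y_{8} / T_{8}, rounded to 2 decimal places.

Trend T_8 = (335 + 947 + 791) / 3 = 2073/3 = 691.0000
Ratio to trend: 947 / 691.0000 = 1.37

1.37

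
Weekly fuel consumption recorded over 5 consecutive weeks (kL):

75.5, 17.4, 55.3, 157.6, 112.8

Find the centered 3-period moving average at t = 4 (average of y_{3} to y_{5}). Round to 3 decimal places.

Sum of periods 3–5: 55.3 + 157.6 + 112.8 = 325.7
Divide by 3: 325.7 / 3 = 108.567

108.567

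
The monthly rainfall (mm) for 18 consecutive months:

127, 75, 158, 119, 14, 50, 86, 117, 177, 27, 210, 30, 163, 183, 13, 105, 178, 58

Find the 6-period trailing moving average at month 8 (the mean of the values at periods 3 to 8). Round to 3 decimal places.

90.667

Sum of periods 3–8: 158 + 119 + 14 + 50 + 86 + 117 = 544
Divide by 6: 544 / 6 = 90.667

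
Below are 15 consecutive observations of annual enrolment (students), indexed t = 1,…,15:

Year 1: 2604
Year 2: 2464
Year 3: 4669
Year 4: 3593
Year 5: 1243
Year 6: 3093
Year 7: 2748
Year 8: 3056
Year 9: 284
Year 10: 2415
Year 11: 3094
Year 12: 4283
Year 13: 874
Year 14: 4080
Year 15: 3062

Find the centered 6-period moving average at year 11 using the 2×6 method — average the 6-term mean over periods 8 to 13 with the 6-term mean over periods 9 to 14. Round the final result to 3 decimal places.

Sum over 8–13: 3056 + 284 + 2415 + 3094 + 4283 + 874 = 14006
Sum over 9–14: 284 + 2415 + 3094 + 4283 + 874 + 4080 = 15030
CMA at t=11 = (14006 + 15030) / (2·6) = 29036 / 12 = 2419.667

2419.667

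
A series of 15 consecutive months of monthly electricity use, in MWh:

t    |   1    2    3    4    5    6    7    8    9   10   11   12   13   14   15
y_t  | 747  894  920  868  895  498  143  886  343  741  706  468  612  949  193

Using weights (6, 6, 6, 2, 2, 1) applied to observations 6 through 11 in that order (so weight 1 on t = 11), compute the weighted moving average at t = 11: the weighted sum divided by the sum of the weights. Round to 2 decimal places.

Weighted sum: 6·498 + 6·143 + 6·886 + 2·343 + 2·741 + 1·706 = 2988 + 858 + 5316 + 686 + 1482 + 706 = 12036
Weight total: 6 + 6 + 6 + 2 + 2 + 1 = 23
WMA = 12036 / 23 = 523.30

523.30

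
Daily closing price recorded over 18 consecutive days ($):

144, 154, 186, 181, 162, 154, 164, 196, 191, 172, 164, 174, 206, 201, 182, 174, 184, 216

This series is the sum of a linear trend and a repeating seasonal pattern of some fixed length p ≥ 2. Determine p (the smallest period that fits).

5

First differences y_{t+1} − y_t: 10, 32, -5, -19, -8, 10, 32, -5, -19, -8, 10, 32, …
The difference pattern repeats every 5 terms and not for any smaller step, so p = 5.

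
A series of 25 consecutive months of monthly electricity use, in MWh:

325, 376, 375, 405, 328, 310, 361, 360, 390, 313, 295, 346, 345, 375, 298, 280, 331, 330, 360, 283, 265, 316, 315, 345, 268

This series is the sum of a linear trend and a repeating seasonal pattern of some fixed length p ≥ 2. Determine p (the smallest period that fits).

5

First differences y_{t+1} − y_t: 51, -1, 30, -77, -18, 51, -1, 30, -77, -18, 51, -1, …
The difference pattern repeats every 5 terms and not for any smaller step, so p = 5.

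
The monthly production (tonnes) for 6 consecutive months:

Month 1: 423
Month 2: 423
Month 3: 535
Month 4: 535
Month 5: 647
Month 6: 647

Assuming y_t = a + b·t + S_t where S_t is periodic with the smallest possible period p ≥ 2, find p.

First differences y_{t+1} − y_t: 0, 112, 0, 112, 0, …
The difference pattern repeats every 2 terms and not for any smaller step, so p = 2.

2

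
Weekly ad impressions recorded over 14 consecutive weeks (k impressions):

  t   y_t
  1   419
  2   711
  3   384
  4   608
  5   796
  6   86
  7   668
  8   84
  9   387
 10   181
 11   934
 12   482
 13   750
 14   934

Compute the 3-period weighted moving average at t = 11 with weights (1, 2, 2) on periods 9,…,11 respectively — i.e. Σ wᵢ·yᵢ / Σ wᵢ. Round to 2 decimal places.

523.40

Weighted sum: 1·387 + 2·181 + 2·934 = 387 + 362 + 1868 = 2617
Weight total: 1 + 2 + 2 = 5
WMA = 2617 / 5 = 523.40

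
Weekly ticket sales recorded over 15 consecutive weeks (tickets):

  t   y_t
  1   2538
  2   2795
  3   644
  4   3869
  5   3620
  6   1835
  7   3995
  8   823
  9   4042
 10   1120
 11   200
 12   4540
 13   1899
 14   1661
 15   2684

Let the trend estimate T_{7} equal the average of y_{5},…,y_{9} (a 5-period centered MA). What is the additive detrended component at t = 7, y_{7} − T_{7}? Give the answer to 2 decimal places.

1132.00

Trend T_7 = (3620 + 1835 + 3995 + 823 + 4042) / 5 = 14315/5 = 2863.0000
Detrended value: 3995 − 2863.0000 = 1132.00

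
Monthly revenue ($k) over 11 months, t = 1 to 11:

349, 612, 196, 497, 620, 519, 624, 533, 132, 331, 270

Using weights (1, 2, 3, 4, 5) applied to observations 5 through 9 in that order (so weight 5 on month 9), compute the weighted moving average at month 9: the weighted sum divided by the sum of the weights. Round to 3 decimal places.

421.467

Weighted sum: 1·620 + 2·519 + 3·624 + 4·533 + 5·132 = 620 + 1038 + 1872 + 2132 + 660 = 6322
Weight total: 1 + 2 + 3 + 4 + 5 = 15
WMA = 6322 / 15 = 421.467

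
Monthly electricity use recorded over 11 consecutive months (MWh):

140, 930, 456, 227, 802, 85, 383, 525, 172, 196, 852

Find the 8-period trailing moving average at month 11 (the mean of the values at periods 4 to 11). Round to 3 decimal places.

Sum of periods 4–11: 227 + 802 + 85 + 383 + 525 + 172 + 196 + 852 = 3242
Divide by 8: 3242 / 8 = 405.250

405.250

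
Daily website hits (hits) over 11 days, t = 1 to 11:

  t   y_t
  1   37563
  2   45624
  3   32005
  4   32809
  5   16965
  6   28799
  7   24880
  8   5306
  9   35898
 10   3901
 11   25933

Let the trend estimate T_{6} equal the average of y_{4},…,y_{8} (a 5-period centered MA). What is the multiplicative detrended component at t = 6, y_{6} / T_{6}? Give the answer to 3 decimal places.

Trend T_6 = (32809 + 16965 + 28799 + 24880 + 5306) / 5 = 108759/5 = 21751.80000
Ratio to trend: 28799 / 21751.80000 = 1.324

1.324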